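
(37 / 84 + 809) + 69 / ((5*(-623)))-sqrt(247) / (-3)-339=sqrt(247) / 3 + 17584237 / 37380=475.66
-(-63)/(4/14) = 441/2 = 220.50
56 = 56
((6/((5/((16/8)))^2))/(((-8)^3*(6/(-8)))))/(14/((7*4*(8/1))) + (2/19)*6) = 19/5275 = 0.00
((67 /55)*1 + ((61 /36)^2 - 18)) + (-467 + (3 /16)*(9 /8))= -480.70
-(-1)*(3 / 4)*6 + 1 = 11 / 2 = 5.50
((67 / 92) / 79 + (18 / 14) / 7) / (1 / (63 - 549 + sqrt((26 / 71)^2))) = -592150900 / 6321343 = -93.67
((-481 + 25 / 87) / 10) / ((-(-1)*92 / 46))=-20911 / 870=-24.04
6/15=2/5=0.40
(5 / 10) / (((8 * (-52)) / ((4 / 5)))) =-0.00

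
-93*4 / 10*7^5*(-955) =597085482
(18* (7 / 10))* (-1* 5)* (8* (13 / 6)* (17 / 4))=-4641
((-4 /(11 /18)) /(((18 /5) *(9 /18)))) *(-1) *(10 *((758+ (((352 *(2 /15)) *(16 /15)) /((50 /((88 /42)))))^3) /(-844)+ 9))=45022310703708922552 /153024368642578125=294.22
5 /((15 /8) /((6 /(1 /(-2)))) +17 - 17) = -32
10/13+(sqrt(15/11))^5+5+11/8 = 225 * sqrt(165)/1331+743/104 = 9.32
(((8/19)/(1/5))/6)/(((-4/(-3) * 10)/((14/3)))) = 7/57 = 0.12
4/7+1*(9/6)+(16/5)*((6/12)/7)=23/10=2.30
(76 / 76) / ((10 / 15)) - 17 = -15.50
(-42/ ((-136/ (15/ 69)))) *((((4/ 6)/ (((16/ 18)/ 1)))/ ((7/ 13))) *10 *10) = 14625/ 1564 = 9.35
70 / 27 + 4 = 178 / 27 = 6.59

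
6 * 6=36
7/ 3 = 2.33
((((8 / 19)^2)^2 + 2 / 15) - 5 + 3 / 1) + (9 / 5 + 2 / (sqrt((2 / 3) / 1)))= -68881 / 1954815 + sqrt(6)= 2.41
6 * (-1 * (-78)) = 468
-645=-645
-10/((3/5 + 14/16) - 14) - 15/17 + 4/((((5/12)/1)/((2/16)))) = 47527/42585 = 1.12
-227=-227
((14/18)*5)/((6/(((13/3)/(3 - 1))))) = 455/324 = 1.40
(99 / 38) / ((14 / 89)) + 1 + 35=27963 / 532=52.56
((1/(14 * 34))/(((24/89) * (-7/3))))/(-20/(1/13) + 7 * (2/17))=89/6908608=0.00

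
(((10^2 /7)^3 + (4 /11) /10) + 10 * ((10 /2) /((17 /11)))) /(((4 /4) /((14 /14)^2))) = 945387412 /320705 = 2947.84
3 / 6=1 / 2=0.50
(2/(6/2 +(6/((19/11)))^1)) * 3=38/41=0.93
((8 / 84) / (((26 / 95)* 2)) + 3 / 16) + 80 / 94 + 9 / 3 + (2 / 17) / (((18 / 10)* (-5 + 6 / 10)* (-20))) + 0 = 485250121 / 115171056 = 4.21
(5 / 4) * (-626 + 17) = -3045 / 4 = -761.25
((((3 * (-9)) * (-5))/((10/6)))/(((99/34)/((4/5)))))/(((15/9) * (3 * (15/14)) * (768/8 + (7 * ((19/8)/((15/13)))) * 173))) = 0.00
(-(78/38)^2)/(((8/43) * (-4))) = 65403/11552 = 5.66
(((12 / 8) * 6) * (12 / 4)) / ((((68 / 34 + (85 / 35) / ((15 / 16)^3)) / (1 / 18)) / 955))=67685625 / 233764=289.55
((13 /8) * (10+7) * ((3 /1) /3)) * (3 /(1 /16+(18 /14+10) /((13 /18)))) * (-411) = -49593726 /22843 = -2171.07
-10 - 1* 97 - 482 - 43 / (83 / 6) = -49145 / 83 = -592.11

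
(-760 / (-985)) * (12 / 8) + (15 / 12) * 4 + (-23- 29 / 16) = -58801 / 3152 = -18.66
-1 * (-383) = 383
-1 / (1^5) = -1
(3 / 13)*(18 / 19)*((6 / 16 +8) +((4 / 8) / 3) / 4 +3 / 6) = 963 / 494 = 1.95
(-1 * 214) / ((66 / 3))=-107 / 11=-9.73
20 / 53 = 0.38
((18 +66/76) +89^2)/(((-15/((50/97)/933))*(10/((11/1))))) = -3318865/10317114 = -0.32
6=6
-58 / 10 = -29 / 5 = -5.80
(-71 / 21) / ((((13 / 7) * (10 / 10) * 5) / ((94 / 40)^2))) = -156839 / 78000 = -2.01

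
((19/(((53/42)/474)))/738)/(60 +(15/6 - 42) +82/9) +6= 7327506/1158209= 6.33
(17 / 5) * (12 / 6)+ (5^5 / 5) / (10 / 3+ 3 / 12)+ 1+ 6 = 188.22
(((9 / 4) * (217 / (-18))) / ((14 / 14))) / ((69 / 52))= -2821 / 138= -20.44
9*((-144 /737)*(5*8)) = -51840 /737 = -70.34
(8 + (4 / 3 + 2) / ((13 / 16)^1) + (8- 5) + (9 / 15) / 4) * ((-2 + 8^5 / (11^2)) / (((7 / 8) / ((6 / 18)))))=6614732 / 4235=1561.92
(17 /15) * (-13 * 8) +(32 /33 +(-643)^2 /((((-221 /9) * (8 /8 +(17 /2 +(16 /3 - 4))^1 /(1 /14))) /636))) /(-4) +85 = 97454095179 /5056480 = 19273.11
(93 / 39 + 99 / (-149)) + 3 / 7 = 29135 / 13559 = 2.15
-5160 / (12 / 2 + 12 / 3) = -516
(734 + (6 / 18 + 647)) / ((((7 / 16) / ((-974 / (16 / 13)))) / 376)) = -2818459904 / 3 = -939486634.67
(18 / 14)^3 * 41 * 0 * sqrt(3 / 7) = 0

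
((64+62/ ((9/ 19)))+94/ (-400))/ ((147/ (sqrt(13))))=350377* sqrt(13)/ 264600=4.77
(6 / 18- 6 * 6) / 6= -107 / 18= -5.94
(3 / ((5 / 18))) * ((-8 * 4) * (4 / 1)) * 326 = -450662.40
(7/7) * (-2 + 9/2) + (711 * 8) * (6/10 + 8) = 489193/10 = 48919.30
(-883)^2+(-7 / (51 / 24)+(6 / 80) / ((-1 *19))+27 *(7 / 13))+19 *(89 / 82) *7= 5370290618717 / 6886360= 779844.59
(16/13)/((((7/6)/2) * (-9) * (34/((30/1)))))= -0.21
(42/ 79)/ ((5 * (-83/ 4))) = -168/ 32785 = -0.01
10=10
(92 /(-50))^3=-97336 /15625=-6.23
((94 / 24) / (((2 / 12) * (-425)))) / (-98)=47 / 83300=0.00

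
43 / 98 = 0.44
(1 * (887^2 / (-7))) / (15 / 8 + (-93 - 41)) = 6294152 / 7399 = 850.68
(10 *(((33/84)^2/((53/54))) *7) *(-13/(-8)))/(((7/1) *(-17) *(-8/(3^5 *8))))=51602265/1412768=36.53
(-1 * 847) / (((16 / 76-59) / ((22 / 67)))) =354046 / 74839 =4.73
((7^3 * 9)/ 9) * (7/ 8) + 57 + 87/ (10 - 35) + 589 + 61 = 200729/ 200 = 1003.64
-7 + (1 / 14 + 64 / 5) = 5.87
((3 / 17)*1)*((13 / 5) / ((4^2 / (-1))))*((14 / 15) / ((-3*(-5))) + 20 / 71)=-35711 / 3621000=-0.01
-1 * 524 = -524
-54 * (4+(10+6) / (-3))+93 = 165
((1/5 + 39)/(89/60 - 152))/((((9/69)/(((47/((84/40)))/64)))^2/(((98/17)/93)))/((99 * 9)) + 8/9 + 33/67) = -41432966240400/220172678829311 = -0.19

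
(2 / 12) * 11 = 11 / 6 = 1.83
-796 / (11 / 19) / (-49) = 15124 / 539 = 28.06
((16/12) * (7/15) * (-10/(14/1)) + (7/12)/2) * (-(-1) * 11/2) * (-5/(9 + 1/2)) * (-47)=-28435/1368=-20.79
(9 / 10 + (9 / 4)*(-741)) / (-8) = 33327 / 160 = 208.29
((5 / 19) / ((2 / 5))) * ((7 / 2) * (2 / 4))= 1.15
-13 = -13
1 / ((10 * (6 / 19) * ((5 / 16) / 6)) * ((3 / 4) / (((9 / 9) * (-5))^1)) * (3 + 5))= -5.07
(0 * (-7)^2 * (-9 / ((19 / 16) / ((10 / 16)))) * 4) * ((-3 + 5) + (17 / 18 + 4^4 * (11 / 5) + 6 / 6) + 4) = 0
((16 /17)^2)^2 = 65536 /83521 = 0.78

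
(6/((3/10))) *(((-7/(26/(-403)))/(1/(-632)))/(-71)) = 19316.06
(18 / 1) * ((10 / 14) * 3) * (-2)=-540 / 7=-77.14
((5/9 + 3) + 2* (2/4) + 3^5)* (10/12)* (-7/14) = -2785/27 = -103.15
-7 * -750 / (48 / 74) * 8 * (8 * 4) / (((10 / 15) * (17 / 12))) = 37296000 / 17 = 2193882.35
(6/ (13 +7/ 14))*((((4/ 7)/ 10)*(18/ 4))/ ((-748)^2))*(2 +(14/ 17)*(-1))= 1/ 4161311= 0.00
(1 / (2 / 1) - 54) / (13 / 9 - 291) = 963 / 5212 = 0.18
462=462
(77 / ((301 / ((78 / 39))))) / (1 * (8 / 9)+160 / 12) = 99 / 2752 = 0.04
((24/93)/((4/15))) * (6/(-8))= -45/62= -0.73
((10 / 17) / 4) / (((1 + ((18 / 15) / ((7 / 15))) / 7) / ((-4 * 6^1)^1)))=-2940 / 1139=-2.58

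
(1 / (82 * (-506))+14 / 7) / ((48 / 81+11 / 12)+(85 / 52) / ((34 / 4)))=1.18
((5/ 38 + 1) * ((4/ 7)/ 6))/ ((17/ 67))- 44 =-295571/ 6783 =-43.58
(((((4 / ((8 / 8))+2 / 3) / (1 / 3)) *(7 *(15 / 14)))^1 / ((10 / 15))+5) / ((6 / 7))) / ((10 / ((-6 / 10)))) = -91 / 8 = -11.38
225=225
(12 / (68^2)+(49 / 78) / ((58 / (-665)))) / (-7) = 2353418 / 2288013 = 1.03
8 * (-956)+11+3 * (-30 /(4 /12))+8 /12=-23719 /3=-7906.33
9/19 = 0.47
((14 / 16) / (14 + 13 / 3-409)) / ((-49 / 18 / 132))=891 / 8204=0.11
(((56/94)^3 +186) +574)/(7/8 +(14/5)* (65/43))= 27151036608/182417011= 148.84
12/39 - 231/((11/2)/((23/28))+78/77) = -5263705/177476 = -29.66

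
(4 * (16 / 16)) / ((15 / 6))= 8 / 5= 1.60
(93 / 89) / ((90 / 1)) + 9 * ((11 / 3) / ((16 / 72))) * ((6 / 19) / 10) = 119243 / 25365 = 4.70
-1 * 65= -65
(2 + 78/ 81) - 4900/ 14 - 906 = -1253.04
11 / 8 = 1.38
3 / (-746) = -3 / 746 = -0.00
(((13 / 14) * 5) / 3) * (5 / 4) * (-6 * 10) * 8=-6500 / 7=-928.57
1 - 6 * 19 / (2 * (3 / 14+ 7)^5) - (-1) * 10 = 115580449543 / 10510100501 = 11.00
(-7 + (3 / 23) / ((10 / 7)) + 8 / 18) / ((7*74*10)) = -13381 / 10722600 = -0.00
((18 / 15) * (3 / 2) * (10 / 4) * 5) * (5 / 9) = 25 / 2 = 12.50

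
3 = 3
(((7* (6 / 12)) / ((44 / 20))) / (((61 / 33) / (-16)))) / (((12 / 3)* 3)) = -70 / 61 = -1.15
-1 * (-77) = 77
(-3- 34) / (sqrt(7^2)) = -37 / 7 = -5.29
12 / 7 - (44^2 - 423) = -10579 / 7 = -1511.29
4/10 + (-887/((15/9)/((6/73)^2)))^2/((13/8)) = 77106760258/9229428325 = 8.35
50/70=5/7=0.71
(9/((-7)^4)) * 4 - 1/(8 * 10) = 479/192080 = 0.00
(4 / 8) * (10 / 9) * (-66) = -110 / 3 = -36.67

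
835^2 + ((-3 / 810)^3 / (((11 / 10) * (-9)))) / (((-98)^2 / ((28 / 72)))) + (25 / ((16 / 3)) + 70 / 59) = 197961950837117832809 / 283925968048800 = 697230.87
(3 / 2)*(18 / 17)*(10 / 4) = 135 / 34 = 3.97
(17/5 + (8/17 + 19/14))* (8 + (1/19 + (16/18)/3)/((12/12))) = 26644543/610470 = 43.65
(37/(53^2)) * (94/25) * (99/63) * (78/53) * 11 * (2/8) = 8206341/26053475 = 0.31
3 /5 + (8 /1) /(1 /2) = 83 /5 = 16.60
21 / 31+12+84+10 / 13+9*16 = 97303 / 403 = 241.45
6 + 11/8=7.38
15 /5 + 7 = 10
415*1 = 415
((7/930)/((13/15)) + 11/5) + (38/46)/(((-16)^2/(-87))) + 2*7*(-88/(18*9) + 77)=1030513046309/961009920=1072.32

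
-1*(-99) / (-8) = -99 / 8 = -12.38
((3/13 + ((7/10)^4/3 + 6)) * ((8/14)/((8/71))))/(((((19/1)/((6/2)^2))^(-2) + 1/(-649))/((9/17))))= 76.04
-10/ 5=-2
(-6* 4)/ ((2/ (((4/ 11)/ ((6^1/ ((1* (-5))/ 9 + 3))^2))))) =-176/ 243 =-0.72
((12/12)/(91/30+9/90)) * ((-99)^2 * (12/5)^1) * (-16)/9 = -627264/47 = -13346.04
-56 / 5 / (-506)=28 / 1265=0.02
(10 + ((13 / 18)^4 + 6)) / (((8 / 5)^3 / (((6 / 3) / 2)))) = 213522125 / 53747712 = 3.97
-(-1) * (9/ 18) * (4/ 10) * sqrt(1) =1/ 5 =0.20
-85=-85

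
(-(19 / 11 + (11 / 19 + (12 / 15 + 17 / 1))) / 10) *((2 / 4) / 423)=-21011 / 8840700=-0.00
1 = 1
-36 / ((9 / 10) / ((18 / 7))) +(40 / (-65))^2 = -121232 / 1183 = -102.48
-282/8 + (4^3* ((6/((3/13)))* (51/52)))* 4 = 25971/4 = 6492.75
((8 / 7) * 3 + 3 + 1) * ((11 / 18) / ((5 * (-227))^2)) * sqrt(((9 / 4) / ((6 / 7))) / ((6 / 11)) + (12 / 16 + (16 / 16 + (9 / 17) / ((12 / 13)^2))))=143 * sqrt(33218) / 2759377950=0.00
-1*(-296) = 296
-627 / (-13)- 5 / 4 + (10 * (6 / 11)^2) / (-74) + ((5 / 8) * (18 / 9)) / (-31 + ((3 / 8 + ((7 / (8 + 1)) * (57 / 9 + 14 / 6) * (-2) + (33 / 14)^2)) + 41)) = 26037180227 / 548719028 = 47.45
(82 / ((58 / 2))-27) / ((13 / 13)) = -701 / 29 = -24.17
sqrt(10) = 3.16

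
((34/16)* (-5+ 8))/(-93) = -0.07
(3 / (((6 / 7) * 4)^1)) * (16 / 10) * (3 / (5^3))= 21 / 625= 0.03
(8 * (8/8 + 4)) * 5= 200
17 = 17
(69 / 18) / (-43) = -23 / 258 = -0.09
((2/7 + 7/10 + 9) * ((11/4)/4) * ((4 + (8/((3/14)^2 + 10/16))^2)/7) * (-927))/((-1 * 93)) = 6005785916493/4202708440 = 1429.03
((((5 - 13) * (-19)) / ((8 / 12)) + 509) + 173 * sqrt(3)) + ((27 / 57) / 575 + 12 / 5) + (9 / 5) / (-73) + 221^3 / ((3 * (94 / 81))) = 173 * sqrt(3) + 232481526910513 / 74967350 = 3101403.35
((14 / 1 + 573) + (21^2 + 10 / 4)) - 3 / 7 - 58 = 972.07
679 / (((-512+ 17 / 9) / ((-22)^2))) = -644.24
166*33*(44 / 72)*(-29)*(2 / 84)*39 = -3786211 / 42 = -90147.88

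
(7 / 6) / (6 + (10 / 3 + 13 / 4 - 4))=14 / 103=0.14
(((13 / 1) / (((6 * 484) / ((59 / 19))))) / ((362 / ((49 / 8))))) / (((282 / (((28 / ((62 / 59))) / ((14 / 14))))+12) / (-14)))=-108652453 / 745179247296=-0.00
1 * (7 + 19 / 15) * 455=3761.33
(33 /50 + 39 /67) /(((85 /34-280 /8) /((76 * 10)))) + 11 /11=-610697 /21775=-28.05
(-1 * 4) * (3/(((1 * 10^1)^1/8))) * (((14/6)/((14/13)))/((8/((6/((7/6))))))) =-468/35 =-13.37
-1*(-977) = 977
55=55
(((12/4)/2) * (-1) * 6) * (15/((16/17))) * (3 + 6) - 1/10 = -103283/80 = -1291.04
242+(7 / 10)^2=24249 / 100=242.49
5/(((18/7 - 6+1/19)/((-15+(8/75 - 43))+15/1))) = 427861/6735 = 63.53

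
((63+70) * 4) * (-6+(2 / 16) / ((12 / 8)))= -9443 / 3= -3147.67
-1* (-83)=83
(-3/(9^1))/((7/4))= -4/21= -0.19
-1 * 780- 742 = -1522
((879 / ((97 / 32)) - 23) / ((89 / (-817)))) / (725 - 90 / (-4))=-42315698 / 12906335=-3.28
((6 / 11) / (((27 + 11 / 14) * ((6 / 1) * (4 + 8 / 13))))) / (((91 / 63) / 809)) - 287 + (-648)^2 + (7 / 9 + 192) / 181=29249467135201 / 69704910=419618.46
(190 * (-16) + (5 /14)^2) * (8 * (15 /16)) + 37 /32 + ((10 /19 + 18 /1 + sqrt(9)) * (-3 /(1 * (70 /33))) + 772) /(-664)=-281879588761 /12363680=-22799.00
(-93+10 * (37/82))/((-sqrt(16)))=907/41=22.12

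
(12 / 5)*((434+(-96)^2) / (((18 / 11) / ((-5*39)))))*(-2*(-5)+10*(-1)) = 0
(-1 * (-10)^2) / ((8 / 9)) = -112.50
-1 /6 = -0.17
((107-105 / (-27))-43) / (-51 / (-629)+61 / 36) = 38.24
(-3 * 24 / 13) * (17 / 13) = -1224 / 169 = -7.24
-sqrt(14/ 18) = -sqrt(7)/ 3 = -0.88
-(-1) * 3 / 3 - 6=-5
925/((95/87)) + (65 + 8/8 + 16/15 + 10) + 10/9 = 791117/855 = 925.28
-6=-6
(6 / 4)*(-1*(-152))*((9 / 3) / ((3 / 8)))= 1824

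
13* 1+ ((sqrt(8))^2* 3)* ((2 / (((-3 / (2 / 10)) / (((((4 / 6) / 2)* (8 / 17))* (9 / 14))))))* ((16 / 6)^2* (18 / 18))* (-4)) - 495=-843986 / 1785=-472.82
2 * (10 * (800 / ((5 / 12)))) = 38400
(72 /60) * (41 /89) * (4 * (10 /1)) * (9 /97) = 17712 /8633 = 2.05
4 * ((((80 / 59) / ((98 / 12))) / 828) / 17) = 160 / 3391143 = 0.00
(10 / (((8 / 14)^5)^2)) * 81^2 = 9266600543445 / 524288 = 17674637.88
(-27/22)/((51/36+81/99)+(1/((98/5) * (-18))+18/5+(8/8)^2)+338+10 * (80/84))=-59535/17189801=-0.00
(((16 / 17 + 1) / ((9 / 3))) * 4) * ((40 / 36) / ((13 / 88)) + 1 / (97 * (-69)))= 86382604 / 4437459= 19.47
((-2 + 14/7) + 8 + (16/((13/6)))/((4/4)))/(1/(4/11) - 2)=800/39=20.51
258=258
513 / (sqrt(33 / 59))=685.94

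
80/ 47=1.70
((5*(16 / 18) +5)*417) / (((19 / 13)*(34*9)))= 9035 / 1026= 8.81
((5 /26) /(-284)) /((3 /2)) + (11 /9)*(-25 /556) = -127955 /2309346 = -0.06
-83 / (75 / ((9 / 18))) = -83 / 150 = -0.55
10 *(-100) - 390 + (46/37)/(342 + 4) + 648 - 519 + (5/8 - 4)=-64745931/51208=-1264.37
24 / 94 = 12 / 47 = 0.26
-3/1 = -3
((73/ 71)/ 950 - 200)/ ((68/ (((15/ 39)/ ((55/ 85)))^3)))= -161098715/ 260810264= -0.62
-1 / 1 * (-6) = 6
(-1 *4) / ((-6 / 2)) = 1.33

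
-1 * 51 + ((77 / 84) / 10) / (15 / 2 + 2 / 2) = -52009 / 1020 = -50.99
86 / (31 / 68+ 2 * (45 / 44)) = 64328 / 1871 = 34.38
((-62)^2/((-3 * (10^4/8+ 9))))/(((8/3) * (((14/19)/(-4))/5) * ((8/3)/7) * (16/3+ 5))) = 26505/10072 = 2.63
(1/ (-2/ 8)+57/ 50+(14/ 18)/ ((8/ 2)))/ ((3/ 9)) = -2399/ 300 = -8.00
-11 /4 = -2.75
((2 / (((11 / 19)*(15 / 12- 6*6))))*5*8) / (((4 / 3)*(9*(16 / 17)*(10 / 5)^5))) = -1615 / 146784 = -0.01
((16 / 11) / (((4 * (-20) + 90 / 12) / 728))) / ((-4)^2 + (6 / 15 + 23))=-23296 / 62843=-0.37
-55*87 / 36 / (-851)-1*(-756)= 7721867 / 10212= 756.16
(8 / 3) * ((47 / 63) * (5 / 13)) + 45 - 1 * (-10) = 137015 / 2457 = 55.77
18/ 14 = 9/ 7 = 1.29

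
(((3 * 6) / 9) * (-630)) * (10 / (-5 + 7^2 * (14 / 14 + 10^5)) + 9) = -11340.00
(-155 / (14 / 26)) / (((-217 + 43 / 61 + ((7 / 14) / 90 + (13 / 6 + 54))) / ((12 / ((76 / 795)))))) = 52767409500 / 233833817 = 225.66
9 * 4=36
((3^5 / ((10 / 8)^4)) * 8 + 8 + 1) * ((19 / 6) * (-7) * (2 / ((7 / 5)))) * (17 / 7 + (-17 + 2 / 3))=310249708 / 875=354571.09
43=43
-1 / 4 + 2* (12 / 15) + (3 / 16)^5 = 7079103 / 5242880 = 1.35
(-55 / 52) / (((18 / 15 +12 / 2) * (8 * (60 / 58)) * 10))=-319 / 179712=-0.00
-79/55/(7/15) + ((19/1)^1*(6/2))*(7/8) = 28827/616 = 46.80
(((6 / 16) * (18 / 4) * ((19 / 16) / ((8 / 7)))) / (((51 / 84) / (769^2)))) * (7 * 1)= 104055290199 / 8704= 11954881.69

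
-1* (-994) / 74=497 / 37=13.43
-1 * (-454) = 454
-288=-288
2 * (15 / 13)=30 / 13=2.31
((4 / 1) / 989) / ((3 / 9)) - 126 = -124602 / 989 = -125.99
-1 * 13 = -13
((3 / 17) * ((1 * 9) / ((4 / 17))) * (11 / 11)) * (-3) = -81 / 4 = -20.25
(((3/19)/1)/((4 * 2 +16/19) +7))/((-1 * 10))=-3/3010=-0.00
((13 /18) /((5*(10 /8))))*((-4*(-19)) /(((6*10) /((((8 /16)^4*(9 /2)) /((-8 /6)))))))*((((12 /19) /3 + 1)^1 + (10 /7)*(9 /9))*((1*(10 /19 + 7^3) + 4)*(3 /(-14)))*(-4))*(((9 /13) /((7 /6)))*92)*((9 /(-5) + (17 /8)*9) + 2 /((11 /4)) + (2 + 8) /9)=-5201014967811 /204820000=-25393.10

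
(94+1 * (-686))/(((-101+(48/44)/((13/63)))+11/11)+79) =84656/2247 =37.68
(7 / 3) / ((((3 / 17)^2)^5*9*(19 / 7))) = 98783701122001 / 30292137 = 3261034.41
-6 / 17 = -0.35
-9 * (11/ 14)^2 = -1089/ 196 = -5.56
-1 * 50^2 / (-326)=1250 / 163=7.67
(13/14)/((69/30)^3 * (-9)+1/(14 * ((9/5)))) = -58500/6896189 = -0.01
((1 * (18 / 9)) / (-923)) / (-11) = 2 / 10153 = 0.00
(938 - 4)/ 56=467/ 28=16.68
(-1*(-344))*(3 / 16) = 129 / 2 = 64.50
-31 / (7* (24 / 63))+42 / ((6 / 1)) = -37 / 8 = -4.62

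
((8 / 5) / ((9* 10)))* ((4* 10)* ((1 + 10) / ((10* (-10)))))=-88 / 1125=-0.08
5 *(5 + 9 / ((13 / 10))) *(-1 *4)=-3100 / 13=-238.46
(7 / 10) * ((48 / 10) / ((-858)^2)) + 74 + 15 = 136497082 / 1533675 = 89.00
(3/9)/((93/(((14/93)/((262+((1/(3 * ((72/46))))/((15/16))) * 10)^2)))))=243/31453312814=0.00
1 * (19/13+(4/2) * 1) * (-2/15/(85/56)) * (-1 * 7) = 2352/1105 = 2.13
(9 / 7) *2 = 18 / 7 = 2.57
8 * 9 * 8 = 576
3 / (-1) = -3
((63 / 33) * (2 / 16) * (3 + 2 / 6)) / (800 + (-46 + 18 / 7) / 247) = 3185 / 3202496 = 0.00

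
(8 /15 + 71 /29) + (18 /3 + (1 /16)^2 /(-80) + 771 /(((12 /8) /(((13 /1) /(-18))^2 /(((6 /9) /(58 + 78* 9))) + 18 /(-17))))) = 16634856847565 /54521856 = 305104.38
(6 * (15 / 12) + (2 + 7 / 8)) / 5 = 83 / 40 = 2.08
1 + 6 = 7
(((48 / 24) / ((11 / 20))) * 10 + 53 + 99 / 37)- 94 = -798 / 407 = -1.96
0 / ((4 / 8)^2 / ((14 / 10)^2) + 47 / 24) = 0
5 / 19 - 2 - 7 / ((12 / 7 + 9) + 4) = -2.21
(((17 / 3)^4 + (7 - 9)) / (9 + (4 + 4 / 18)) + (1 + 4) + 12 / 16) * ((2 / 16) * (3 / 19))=358069 / 217056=1.65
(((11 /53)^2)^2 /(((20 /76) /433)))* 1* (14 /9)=1686321098 /355071645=4.75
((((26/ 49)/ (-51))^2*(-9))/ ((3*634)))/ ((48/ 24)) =-0.00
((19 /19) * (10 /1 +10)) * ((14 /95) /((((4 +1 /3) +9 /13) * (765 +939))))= 13 /37772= 0.00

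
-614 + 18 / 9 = -612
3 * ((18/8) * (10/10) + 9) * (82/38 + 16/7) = 79785/532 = 149.97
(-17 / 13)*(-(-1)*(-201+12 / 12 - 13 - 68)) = 367.46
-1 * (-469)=469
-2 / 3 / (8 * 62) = -1 / 744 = -0.00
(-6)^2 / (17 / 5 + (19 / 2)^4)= 2880 / 651877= 0.00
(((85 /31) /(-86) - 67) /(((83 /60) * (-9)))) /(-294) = -297845 /16263933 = -0.02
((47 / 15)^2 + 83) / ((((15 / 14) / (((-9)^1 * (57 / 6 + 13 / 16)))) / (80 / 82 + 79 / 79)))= -32563377 / 2050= -15884.57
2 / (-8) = -1 / 4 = -0.25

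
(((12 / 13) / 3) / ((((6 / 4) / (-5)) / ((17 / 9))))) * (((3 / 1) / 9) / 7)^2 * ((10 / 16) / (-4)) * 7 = 425 / 88452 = 0.00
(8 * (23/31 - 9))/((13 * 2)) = -1024/403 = -2.54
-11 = -11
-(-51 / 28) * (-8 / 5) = -102 / 35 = -2.91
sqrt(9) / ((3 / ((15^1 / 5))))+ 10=13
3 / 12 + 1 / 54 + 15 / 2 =839 / 108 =7.77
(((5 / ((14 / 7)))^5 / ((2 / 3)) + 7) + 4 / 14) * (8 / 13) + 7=73985 / 728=101.63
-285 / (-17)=16.76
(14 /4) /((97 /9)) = 63 /194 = 0.32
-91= -91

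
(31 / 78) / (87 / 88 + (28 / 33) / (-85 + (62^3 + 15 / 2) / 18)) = 646005404 / 1607066955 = 0.40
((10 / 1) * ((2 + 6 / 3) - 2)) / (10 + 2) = 5 / 3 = 1.67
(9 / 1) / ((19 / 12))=108 / 19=5.68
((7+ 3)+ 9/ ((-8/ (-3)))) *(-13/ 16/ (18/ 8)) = -1391/ 288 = -4.83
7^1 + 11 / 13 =102 / 13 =7.85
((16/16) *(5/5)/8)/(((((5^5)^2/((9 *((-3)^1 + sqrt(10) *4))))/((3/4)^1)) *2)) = -81/625000000 + 27 *sqrt(10)/156250000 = 0.00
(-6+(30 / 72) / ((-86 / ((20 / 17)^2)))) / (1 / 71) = -15899456 / 37281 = -426.48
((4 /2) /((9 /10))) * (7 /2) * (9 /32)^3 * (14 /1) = 19845 /8192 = 2.42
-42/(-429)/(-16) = -0.01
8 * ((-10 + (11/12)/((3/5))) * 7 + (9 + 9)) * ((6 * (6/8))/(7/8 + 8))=-11896/71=-167.55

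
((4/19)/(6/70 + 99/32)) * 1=4480/67659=0.07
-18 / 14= -9 / 7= -1.29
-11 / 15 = -0.73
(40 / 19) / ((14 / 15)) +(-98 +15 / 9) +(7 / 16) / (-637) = -7807753 / 82992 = -94.08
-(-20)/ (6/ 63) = 210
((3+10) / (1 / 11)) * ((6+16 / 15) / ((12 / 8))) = 30316 / 45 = 673.69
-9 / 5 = -1.80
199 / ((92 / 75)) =14925 / 92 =162.23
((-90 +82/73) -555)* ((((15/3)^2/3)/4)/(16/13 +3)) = -277745/876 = -317.06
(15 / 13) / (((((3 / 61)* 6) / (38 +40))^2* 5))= 48373 / 3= 16124.33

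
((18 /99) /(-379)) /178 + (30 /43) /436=5556241 /3478138334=0.00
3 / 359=0.01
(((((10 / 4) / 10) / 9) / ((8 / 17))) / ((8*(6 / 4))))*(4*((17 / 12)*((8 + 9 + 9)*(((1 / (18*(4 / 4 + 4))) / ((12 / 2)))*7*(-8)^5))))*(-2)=6732544 / 10935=615.69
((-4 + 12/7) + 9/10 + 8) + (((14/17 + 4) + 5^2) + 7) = 43.44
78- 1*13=65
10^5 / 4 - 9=24991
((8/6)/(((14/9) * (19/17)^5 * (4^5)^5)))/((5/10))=4259571/4878719358507950276608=0.00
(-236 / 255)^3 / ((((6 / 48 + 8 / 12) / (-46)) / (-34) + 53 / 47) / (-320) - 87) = 29099910627328 / 3193839140154525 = 0.01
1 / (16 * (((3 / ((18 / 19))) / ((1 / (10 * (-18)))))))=-0.00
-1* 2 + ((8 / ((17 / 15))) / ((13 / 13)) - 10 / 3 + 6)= 394 / 51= 7.73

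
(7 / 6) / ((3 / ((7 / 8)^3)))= 2401 / 9216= 0.26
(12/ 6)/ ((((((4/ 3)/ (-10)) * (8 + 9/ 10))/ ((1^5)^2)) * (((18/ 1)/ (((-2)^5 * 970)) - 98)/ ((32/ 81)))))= 24832000/ 3654888507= 0.01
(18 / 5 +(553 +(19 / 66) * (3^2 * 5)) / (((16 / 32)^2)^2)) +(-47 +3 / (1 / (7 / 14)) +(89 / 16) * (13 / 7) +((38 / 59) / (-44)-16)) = 3273754289 / 363440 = 9007.69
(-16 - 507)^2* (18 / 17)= 4923522 / 17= 289618.94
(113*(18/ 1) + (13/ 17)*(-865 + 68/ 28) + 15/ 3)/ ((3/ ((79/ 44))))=12967613/ 15708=825.54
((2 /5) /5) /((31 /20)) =8 /155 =0.05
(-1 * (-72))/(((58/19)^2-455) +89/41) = -59204/364689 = -0.16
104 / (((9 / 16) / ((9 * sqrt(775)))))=8320 * sqrt(31)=46323.80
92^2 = 8464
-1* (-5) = 5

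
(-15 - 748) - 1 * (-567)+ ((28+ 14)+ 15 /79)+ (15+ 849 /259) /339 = -355498655 /2312093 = -153.76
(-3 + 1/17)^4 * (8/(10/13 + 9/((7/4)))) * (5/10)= 1137500000/22467149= 50.63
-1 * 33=-33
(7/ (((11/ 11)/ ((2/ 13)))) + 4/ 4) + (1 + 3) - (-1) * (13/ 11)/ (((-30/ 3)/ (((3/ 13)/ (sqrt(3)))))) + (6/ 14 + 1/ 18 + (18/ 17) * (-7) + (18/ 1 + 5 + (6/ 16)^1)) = 2508845/ 111384 - sqrt(3)/ 110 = 22.51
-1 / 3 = -0.33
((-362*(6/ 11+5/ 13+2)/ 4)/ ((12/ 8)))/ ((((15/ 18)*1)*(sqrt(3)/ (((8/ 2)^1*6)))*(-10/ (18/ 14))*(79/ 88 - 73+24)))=-14561088*sqrt(3)/ 3210025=-7.86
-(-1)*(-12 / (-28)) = 3 / 7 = 0.43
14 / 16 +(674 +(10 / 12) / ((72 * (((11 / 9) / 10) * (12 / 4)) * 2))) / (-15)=-1046851 / 23760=-44.06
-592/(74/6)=-48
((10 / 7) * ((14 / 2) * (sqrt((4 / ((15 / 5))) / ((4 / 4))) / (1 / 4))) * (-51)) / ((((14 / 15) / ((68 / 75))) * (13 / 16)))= -147968 * sqrt(3) / 91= -2816.35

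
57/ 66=19/ 22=0.86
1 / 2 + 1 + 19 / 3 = 47 / 6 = 7.83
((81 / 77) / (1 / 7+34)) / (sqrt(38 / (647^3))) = 82.25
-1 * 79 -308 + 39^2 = 1134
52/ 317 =0.16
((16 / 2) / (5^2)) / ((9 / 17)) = 136 / 225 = 0.60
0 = 0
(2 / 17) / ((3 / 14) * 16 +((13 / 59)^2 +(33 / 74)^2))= 266867384 / 8338512155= 0.03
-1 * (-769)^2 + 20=-591341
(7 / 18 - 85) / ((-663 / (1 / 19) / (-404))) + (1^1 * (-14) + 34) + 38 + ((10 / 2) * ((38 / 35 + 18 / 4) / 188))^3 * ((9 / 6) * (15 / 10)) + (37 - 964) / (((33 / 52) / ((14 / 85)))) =-84266966127858461771 / 454768080340654080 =-185.30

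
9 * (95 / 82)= 855 / 82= 10.43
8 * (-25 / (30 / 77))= -1540 / 3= -513.33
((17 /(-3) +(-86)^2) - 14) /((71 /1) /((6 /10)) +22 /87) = 641741 /10317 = 62.20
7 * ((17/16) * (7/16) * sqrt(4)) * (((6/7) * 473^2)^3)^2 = 1554211573221526544270016988571372553/4802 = 323659219746257089602252600000000.00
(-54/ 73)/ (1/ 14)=-10.36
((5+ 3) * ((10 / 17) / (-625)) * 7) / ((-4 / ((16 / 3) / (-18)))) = -0.00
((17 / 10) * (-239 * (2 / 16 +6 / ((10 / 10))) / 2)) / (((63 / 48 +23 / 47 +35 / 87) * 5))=-814066743 / 7210250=-112.90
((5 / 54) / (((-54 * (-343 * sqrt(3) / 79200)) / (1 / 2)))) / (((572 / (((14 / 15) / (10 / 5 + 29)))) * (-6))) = -25 * sqrt(3) / 43186689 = -0.00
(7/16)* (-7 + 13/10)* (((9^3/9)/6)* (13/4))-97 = -264209/1280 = -206.41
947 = 947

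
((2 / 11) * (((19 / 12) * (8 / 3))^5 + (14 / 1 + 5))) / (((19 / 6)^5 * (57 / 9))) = 270676544 / 2206204209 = 0.12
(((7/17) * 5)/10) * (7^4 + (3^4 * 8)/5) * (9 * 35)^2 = 1757691495/34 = 51696808.68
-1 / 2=-0.50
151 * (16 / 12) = 604 / 3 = 201.33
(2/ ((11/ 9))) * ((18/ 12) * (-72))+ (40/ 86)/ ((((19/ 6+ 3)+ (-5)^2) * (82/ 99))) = -58257684/ 329681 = -176.71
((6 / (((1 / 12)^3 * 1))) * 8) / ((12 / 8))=55296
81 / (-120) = -27 / 40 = -0.68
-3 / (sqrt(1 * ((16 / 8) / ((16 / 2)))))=-6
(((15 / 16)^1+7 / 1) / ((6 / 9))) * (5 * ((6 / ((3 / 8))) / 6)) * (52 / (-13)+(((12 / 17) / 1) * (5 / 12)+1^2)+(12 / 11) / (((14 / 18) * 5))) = -1007999 / 2618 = -385.03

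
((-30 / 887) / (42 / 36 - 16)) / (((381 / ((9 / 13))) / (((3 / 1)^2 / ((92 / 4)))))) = 4860 / 2997702539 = 0.00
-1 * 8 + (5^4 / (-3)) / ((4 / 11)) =-6971 / 12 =-580.92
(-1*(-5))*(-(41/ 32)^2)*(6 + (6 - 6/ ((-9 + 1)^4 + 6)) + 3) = -129277305/ 1050112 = -123.11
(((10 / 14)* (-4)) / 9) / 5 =-4 / 63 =-0.06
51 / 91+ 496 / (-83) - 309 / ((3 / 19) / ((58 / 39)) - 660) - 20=-45674712345 / 1830854753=-24.95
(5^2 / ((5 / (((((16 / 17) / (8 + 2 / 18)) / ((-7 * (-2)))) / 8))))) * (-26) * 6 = -7020 / 8687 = -0.81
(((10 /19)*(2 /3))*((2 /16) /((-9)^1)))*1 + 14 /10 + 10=58457 /5130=11.40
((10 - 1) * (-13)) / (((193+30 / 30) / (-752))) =43992 / 97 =453.53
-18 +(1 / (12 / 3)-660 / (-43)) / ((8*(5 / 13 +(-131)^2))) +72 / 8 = -2762810753 / 306982848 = -9.00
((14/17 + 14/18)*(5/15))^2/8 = 60025/1685448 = 0.04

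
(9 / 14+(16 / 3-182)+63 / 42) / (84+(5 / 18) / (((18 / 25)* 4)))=-1583280 / 762923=-2.08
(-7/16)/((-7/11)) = 11/16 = 0.69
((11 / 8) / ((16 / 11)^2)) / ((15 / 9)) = 3993 / 10240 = 0.39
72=72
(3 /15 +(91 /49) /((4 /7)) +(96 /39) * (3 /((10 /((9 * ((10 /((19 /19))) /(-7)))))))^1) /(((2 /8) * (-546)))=3667 /82810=0.04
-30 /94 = -15 /47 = -0.32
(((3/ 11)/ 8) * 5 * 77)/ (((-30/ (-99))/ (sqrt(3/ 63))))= 33 * sqrt(21)/ 16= 9.45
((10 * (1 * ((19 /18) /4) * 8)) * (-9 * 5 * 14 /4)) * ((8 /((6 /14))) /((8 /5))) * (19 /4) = -2211125 /12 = -184260.42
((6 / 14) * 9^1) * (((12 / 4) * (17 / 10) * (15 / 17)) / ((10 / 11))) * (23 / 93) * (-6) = -28.33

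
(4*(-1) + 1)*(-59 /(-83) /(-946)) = 177 /78518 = 0.00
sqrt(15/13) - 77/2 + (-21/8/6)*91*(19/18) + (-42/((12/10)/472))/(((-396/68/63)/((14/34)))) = sqrt(195)/13 + 232875139/3168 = 73509.64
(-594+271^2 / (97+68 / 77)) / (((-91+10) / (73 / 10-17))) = 114263963 / 6104970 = 18.72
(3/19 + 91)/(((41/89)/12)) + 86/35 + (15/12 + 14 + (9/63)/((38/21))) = 2392.34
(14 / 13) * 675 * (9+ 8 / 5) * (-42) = -323626.15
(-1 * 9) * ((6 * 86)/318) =-774/53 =-14.60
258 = 258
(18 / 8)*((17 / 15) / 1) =51 / 20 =2.55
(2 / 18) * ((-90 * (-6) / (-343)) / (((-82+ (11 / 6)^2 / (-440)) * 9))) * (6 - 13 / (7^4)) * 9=1243555200 / 97253016413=0.01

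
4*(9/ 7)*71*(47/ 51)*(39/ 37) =1561716/ 4403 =354.69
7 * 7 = 49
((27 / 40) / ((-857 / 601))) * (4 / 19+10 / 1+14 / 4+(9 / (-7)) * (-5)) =-86928039 / 9118480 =-9.53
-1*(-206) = 206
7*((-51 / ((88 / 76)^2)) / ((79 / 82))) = -5283957 / 19118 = -276.39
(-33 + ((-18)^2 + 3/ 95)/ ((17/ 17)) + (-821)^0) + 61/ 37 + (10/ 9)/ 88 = 408802831/ 1391940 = 293.69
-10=-10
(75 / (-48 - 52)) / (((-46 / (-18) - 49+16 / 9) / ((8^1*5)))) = 45 / 67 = 0.67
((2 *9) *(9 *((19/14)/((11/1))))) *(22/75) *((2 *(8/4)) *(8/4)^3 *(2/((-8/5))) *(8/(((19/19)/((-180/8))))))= 295488/7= 42212.57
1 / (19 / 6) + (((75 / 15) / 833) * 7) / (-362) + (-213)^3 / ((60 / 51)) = -67230579114179 / 8184820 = -8214057.13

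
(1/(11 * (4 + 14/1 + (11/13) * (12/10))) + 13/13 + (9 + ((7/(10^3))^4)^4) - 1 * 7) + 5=27208250000000000000000000000000000112958731006073799/3399000000000000000000000000000000000000000000000000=8.00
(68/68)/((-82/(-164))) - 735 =-733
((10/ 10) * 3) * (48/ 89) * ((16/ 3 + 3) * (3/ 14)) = 1800/ 623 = 2.89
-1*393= -393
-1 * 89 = -89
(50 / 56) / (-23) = -0.04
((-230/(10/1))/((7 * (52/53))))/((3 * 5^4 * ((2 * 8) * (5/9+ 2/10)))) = -3657/24752000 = -0.00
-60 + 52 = -8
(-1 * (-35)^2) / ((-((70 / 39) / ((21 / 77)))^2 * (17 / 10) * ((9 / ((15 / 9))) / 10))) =63375 / 2057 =30.81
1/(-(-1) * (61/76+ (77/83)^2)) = 523564/870833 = 0.60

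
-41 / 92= -0.45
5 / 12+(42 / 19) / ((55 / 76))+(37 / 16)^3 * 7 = 60850199 / 675840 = 90.04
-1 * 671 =-671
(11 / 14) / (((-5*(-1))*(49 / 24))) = 132 / 1715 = 0.08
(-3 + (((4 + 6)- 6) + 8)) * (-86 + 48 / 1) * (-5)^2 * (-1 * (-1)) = -8550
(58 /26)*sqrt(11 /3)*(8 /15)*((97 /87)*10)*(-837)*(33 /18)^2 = -1455388*sqrt(33) /117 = -71457.84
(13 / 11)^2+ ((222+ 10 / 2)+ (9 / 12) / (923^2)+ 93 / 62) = 94794140193 / 412333636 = 229.90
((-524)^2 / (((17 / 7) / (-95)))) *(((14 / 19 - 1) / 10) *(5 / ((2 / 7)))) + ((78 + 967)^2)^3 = 22138422122491854525 / 17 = 1302260124852462030.88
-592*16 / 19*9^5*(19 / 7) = -559312128 / 7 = -79901732.57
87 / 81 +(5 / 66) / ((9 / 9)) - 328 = -194149 / 594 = -326.85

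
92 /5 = 18.40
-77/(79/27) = -26.32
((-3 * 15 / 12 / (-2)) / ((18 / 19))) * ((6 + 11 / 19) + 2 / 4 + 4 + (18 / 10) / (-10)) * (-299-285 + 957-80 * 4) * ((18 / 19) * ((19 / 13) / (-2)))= -823143 / 1040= -791.48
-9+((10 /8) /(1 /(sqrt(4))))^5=2837 /32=88.66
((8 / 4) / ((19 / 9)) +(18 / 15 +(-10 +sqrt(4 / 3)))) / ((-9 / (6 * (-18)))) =-8952 / 95 +8 * sqrt(3) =-80.38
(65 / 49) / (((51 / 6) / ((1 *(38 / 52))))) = 95 / 833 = 0.11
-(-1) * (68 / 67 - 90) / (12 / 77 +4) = -229537 / 10720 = -21.41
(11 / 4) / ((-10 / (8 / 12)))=-11 / 60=-0.18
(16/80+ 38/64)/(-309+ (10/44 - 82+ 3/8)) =-1397/687100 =-0.00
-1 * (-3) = 3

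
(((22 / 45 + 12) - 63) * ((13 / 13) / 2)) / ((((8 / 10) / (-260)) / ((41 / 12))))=6057545 / 216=28044.19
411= 411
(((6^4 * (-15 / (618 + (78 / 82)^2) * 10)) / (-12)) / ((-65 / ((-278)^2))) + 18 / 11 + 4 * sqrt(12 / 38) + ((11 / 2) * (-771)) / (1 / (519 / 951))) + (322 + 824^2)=4 * sqrt(114) / 19 + 20306557797855509 / 31440946966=645865.68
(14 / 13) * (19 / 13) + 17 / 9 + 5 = 12872 / 1521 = 8.46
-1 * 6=-6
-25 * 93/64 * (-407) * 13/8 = 12301575/512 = 24026.51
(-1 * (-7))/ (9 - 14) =-7/ 5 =-1.40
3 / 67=0.04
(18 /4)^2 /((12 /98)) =1323 /8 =165.38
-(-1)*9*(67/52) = 11.60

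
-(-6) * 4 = 24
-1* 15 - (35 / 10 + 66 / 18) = -22.17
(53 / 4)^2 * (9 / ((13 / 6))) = 75843 / 104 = 729.26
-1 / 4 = -0.25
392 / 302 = 196 / 151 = 1.30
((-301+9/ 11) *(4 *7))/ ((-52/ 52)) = 92456/ 11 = 8405.09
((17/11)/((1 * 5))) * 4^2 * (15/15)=272/55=4.95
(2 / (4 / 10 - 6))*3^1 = -15 / 14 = -1.07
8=8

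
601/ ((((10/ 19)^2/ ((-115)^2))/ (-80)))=-2295447380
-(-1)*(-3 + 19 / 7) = -2 / 7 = -0.29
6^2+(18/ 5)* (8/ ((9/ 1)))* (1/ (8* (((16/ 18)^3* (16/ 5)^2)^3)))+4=45037206962733085/ 1125899906842624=40.00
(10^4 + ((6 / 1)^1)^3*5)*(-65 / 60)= -36010 / 3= -12003.33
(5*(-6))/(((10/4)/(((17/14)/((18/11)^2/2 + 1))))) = -12342/1981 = -6.23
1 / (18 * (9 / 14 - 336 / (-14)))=7 / 3105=0.00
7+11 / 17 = 130 / 17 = 7.65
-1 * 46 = -46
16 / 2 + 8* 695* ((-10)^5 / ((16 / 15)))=-521249992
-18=-18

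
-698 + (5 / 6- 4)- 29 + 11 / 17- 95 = -84101 / 102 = -824.52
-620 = -620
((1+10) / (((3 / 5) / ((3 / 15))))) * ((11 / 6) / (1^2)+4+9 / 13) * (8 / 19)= 22396 / 2223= 10.07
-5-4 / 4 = -6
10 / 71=0.14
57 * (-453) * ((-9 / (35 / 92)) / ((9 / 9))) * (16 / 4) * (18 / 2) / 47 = 769672368 / 1645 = 467885.94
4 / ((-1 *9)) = -0.44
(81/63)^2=81/49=1.65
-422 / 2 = -211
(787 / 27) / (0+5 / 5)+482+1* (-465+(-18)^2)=9994 / 27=370.15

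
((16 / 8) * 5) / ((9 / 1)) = 10 / 9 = 1.11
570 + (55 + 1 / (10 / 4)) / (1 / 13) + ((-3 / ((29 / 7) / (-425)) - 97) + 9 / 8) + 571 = 2404777 / 1160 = 2073.08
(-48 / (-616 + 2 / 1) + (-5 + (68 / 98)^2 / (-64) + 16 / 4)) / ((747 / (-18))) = 0.02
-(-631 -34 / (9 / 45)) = 801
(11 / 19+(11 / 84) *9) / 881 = 935 / 468692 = 0.00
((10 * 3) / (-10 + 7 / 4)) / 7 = -40 / 77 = -0.52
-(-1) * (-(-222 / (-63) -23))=409 / 21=19.48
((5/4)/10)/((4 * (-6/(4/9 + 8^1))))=-19/432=-0.04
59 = 59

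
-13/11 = -1.18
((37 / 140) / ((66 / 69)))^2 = 724201 / 9486400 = 0.08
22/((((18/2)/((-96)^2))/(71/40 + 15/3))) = 152627.20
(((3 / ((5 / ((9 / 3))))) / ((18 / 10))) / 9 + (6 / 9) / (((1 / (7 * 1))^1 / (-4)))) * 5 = -835 / 9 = -92.78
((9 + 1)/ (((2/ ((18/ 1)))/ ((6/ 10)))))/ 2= 27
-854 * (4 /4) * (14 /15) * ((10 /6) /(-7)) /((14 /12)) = 162.67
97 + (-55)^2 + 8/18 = 28102/9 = 3122.44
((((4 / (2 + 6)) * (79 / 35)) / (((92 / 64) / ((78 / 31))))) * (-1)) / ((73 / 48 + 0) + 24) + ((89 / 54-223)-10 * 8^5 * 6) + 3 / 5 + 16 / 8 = -3245913508840657 / 1650773250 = -1966298.83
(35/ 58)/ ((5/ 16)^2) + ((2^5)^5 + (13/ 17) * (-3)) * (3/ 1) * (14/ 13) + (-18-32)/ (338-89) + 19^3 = 865053413825879/ 7979205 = 108413484.03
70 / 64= 35 / 32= 1.09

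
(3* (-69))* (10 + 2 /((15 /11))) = -11868 /5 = -2373.60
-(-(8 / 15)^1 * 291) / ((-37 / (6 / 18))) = -776 / 555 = -1.40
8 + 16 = 24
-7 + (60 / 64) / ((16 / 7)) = -1687 / 256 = -6.59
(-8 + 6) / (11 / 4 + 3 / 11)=-88 / 133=-0.66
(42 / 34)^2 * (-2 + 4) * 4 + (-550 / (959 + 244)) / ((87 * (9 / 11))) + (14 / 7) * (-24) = -9745268906 / 272223261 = -35.80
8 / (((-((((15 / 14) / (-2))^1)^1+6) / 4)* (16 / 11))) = -4.03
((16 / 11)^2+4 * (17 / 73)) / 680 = 6729 / 1501610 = 0.00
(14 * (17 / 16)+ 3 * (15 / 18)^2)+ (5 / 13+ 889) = 282779 / 312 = 906.34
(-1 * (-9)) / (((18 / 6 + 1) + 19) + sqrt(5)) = 207 / 524 - 9 * sqrt(5) / 524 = 0.36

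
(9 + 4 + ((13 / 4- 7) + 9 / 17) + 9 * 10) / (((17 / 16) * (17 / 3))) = 81420 / 4913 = 16.57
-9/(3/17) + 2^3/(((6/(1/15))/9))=-251/5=-50.20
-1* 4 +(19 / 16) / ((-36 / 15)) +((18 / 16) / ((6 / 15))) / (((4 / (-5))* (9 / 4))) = -1163 / 192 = -6.06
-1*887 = -887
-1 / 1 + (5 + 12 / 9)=16 / 3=5.33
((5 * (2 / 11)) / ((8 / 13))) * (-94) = -3055 / 22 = -138.86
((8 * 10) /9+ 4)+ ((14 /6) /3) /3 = 355 /27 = 13.15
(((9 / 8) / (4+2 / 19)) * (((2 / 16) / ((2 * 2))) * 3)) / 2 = 0.01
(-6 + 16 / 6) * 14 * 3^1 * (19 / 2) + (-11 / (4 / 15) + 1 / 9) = -49361 / 36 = -1371.14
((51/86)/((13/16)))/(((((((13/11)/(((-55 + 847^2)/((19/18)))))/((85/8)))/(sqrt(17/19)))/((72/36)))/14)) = 17240340846960*sqrt(323)/2623387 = 118109477.10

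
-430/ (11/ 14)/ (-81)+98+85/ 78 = 2452033/ 23166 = 105.85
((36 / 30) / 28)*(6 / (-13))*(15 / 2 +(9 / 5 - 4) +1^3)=-81 / 650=-0.12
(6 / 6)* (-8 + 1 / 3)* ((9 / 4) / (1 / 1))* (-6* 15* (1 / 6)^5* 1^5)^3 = 2875 / 107495424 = 0.00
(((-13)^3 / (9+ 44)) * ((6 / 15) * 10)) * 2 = -17576 / 53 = -331.62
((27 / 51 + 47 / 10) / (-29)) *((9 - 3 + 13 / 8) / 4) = -0.34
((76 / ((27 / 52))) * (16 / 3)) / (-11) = -63232 / 891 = -70.97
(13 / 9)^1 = 13 / 9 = 1.44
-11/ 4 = -2.75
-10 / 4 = -5 / 2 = -2.50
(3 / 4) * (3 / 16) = 9 / 64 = 0.14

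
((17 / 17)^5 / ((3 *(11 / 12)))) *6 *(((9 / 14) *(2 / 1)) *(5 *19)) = 20520 / 77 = 266.49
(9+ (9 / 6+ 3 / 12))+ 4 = 14.75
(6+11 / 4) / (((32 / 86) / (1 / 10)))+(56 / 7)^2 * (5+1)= 49453 / 128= 386.35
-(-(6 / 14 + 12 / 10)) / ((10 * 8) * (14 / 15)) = 0.02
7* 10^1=70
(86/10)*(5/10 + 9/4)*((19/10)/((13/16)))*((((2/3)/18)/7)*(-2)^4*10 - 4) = -10712504/61425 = -174.40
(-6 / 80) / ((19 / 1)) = -3 / 760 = -0.00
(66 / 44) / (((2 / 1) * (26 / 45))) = 135 / 104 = 1.30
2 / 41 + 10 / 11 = 432 / 451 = 0.96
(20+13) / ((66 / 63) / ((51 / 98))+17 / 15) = 25245 / 2407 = 10.49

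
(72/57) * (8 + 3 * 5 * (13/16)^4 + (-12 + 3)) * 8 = 1088637/19456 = 55.95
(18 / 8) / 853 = 9 / 3412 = 0.00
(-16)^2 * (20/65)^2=4096/169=24.24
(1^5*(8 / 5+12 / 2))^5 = 79235168 / 3125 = 25355.25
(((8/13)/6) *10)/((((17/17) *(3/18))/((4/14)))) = 160/91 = 1.76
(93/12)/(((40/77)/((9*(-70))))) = -150381/16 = -9398.81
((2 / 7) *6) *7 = 12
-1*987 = -987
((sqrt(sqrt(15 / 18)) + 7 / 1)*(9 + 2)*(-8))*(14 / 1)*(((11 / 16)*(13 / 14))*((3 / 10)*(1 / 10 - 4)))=61347*5^(1 / 4)*6^(3 / 4) / 400 + 1288287 / 200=7320.64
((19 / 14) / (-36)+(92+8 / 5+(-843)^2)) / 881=1791071257 / 2220120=806.75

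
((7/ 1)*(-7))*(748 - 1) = -36603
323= 323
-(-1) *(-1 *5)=-5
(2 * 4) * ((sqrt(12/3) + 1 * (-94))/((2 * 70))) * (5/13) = -184/91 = -2.02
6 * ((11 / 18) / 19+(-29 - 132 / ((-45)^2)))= -174.20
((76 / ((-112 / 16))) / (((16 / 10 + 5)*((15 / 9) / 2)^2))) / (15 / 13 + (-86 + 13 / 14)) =7904 / 280005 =0.03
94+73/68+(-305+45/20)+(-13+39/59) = -441351/2006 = -220.02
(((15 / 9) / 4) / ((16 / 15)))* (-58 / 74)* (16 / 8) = -0.61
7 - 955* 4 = -3813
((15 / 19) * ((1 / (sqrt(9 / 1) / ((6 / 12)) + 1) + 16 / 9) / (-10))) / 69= -121 / 55062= -0.00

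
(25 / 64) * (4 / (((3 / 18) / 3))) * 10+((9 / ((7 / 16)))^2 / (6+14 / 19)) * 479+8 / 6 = 30371.60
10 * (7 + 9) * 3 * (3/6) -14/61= 14626/61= 239.77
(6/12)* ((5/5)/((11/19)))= 19/22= 0.86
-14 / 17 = -0.82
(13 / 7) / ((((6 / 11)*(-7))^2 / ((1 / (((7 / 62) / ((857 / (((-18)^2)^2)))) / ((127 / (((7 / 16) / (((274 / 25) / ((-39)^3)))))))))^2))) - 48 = -2590803006086693364455278124 / 53975064781262622714136875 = -48.00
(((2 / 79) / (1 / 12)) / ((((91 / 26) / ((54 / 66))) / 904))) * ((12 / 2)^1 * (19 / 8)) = 5565024 / 6083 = 914.85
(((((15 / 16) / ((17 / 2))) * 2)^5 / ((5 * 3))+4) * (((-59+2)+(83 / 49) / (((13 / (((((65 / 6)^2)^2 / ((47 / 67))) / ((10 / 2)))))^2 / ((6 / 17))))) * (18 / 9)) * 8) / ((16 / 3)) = 653942.21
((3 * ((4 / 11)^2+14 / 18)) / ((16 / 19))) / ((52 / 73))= 1374517 / 302016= 4.55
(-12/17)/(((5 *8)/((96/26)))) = -72/1105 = -0.07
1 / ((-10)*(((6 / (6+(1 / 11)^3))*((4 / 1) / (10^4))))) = -998375 / 3993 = -250.03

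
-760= -760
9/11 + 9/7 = 162/77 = 2.10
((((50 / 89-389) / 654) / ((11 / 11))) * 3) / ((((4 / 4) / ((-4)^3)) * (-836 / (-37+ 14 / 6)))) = 4.73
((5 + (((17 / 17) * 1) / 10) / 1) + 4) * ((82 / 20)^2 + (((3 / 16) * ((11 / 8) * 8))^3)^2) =3579696506659 / 4194304000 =853.47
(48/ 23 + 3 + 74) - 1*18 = 1405/ 23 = 61.09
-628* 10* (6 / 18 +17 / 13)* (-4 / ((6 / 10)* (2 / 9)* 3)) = 4019200 / 39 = 103056.41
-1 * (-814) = 814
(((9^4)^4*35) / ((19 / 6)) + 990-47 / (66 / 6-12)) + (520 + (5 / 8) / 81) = 252158987298977693159 / 12312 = 20480749455732431.22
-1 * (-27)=27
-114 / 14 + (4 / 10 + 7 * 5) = 954 / 35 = 27.26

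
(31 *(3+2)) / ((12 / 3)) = 38.75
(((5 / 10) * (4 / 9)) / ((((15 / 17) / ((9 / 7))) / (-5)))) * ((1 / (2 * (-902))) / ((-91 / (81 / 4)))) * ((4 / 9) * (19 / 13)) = -969 / 7469462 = -0.00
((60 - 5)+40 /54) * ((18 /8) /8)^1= 1505 /96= 15.68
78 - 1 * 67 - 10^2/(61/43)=-3629/61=-59.49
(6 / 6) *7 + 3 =10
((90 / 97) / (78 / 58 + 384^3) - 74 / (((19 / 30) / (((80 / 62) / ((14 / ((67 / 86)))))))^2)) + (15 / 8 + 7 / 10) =21678790971970827499967 / 13350444590370839158760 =1.62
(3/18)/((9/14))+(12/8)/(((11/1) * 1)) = 235/594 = 0.40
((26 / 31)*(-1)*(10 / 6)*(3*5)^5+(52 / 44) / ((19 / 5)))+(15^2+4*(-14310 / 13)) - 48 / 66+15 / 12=-359032471649 / 336908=-1065669.18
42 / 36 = 1.17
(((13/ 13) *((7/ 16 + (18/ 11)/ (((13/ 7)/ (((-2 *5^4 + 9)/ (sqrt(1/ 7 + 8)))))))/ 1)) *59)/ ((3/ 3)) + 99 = 1997/ 16 - 3075198 *sqrt(399)/ 2717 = -22483.59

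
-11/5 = -2.20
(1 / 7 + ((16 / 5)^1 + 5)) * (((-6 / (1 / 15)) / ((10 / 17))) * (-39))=1742364 / 35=49781.83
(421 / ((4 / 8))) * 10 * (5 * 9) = 378900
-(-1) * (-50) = -50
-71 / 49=-1.45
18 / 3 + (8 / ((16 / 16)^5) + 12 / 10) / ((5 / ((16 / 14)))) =8.10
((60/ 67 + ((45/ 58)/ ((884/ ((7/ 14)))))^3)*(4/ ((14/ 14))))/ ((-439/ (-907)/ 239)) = 14024494005520557528795/ 7928848037375669248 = 1768.79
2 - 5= -3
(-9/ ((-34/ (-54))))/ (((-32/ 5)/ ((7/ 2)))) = 8505/ 1088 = 7.82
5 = 5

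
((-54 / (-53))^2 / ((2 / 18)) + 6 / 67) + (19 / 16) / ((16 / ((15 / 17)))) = 7779316959 / 819059456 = 9.50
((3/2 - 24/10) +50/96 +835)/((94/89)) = 17827501/22560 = 790.23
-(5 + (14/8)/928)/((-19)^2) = -0.01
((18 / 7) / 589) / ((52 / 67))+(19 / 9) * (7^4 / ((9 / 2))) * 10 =97805360083 / 8683038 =11263.96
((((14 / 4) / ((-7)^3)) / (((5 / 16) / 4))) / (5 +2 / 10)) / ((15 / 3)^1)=-16 / 3185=-0.01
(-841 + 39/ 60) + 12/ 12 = -839.35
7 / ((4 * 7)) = 1 / 4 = 0.25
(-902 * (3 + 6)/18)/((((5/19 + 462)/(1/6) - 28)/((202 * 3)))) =-2596407/26083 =-99.54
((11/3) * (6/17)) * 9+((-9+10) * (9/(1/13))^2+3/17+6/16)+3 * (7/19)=13702.30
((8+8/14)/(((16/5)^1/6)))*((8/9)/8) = 25/14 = 1.79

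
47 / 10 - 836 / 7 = -8031 / 70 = -114.73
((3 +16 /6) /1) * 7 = 119 /3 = 39.67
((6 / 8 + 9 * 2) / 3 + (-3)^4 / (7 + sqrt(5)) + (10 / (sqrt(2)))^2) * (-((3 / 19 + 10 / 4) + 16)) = -1078389 / 836 + 57429 * sqrt(5) / 1672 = -1213.14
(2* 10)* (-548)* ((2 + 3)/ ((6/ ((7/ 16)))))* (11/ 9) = -4883.80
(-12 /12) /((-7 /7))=1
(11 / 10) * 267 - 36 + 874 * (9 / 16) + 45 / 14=752.54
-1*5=-5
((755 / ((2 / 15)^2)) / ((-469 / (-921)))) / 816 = 52151625 / 510272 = 102.20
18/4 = 9/2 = 4.50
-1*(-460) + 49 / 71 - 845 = -27286 / 71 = -384.31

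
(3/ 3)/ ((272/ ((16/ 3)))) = 1/ 51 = 0.02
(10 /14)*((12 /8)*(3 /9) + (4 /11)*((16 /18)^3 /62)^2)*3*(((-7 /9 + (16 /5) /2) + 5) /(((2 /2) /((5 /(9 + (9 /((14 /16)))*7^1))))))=3680043549845 /9555984641511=0.39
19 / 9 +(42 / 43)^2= 51007 / 16641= 3.07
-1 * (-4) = 4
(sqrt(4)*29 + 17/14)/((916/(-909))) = -753561/12824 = -58.76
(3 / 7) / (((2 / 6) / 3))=27 / 7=3.86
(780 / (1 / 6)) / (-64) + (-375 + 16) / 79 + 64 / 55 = -2659337 / 34760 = -76.51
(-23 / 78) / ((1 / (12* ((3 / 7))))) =-138 / 91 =-1.52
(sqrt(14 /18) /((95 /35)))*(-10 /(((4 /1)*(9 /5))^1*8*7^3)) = -25*sqrt(7) /402192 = -0.00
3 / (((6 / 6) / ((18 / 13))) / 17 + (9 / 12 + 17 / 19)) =34884 / 19619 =1.78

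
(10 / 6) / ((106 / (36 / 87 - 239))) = -34595 / 9222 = -3.75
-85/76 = -1.12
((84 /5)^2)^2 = 49787136 /625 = 79659.42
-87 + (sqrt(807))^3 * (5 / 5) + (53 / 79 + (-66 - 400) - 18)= -45056 / 79 + 807 * sqrt(807)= 22354.72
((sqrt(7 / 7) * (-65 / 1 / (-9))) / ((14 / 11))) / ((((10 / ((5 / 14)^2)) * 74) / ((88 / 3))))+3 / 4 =266824 / 342657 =0.78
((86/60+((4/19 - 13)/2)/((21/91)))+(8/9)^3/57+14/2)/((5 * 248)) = -2001283/128814300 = -0.02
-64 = -64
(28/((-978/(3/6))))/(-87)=0.00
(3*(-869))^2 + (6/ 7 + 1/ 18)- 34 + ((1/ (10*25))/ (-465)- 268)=8295548045927/ 1220625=6796147.91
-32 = -32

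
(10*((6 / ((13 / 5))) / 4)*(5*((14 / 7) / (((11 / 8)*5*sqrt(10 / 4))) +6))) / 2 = 120*sqrt(10) / 143 +1125 / 13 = 89.19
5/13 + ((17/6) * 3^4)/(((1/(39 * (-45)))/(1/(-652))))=10478605/16952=618.13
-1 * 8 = -8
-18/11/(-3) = 6/11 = 0.55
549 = 549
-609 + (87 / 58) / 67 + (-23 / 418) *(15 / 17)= -144979287 / 238051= -609.03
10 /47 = 0.21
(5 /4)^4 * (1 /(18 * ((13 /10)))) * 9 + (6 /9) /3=34781 /29952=1.16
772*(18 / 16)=1737 / 2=868.50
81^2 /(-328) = -6561 /328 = -20.00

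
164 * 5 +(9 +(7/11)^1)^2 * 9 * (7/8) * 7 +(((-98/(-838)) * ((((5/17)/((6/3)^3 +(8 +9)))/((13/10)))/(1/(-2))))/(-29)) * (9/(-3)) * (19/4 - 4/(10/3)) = 19297194321941/3249298910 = 5938.88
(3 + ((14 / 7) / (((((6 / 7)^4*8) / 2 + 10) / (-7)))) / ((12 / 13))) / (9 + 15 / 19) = 5833019 / 32580504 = 0.18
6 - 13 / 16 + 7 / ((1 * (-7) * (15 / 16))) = 989 / 240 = 4.12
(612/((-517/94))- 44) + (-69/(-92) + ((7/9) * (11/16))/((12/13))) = -2926157/19008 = -153.94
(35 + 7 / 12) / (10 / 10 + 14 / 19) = 8113 / 396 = 20.49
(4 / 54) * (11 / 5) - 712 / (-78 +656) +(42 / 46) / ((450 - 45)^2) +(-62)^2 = 1396616190793 / 363424725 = 3842.93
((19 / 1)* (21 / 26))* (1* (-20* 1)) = -3990 / 13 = -306.92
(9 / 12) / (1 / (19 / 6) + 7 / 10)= 285 / 386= 0.74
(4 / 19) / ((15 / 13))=52 / 285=0.18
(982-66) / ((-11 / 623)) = -570668 / 11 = -51878.91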